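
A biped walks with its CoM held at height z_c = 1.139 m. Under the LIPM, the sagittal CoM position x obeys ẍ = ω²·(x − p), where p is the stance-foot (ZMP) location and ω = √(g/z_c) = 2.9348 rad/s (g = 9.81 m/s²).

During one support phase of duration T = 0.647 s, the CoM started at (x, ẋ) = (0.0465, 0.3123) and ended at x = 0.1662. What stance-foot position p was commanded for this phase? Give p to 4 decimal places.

ωT = 2.9348·0.647 = 1.898816; cosh(ωT) = 3.413863, sinh(ωT) = 3.264117
x(T) = p + (x₀−p)·cosh(ωT) + (ẋ₀/ω)·sinh(ωT) ⇒ p·(1 − cosh) = x(T) − x₀·cosh − (ẋ₀/ω)·sinh
numerator   = 0.1662 − (0.0465)·3.413863 − (0.3123/2.9348)·3.264117 = -0.339888
denominator = 1 − 3.413863 = -2.413863
p = -0.339888 / -2.413863 = 0.1408

p = 0.1408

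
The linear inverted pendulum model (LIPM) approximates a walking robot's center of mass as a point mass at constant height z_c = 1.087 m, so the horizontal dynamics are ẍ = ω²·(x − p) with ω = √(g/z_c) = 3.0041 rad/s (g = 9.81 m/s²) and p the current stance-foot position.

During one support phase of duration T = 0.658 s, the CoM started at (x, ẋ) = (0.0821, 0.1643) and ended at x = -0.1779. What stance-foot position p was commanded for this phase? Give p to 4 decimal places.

p = 0.2514

ωT = 3.0041·0.658 = 1.976698; cosh(ωT) = 3.678696, sinh(ωT) = 3.540170
x(T) = p + (x₀−p)·cosh(ωT) + (ẋ₀/ω)·sinh(ωT) ⇒ p·(1 − cosh) = x(T) − x₀·cosh − (ẋ₀/ω)·sinh
numerator   = -0.1779 − (0.0821)·3.678696 − (0.1643/3.0041)·3.540170 = -0.673540
denominator = 1 − 3.678696 = -2.678696
p = -0.673540 / -2.678696 = 0.2514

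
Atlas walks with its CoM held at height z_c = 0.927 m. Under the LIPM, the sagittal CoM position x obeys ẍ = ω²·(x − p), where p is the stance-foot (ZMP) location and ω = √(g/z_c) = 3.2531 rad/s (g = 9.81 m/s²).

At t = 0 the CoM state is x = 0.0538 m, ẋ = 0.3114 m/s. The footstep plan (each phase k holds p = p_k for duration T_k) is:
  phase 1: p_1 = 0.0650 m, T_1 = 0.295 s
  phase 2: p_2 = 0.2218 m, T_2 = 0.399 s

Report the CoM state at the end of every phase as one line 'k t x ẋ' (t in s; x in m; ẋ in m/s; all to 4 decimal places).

phase 1: p=0.0650, T=0.295, ωT=0.959664, cosh=1.496921, sinh=1.113900; start (x,ẋ)=(0.053800, 0.311400) → end (x,ẋ)=(0.154861, 0.425557)
phase 2: p=0.2218, T=0.399, ωT=1.297987, cosh=1.967499, sinh=1.694418; start (x,ẋ)=(0.154861, 0.425557) → end (x,ẋ)=(0.311755, 0.468310)

1 0.2950 0.1549 0.4256
2 0.6940 0.3118 0.4683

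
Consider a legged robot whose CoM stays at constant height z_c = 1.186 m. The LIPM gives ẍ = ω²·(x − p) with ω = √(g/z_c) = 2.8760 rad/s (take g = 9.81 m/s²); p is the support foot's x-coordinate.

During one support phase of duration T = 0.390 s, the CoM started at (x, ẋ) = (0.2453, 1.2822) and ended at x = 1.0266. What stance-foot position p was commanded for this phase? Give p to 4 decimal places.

ωT = 2.8760·0.390 = 1.121640; cosh(ωT) = 1.697815, sinh(ωT) = 1.372070
x(T) = p + (x₀−p)·cosh(ωT) + (ẋ₀/ω)·sinh(ωT) ⇒ p·(1 − cosh) = x(T) − x₀·cosh − (ẋ₀/ω)·sinh
numerator   = 1.0266 − (0.2453)·1.697815 − (1.2822/2.8760)·1.372070 = -0.001580
denominator = 1 − 1.697815 = -0.697815
p = -0.001580 / -0.697815 = 0.0023

p = 0.0023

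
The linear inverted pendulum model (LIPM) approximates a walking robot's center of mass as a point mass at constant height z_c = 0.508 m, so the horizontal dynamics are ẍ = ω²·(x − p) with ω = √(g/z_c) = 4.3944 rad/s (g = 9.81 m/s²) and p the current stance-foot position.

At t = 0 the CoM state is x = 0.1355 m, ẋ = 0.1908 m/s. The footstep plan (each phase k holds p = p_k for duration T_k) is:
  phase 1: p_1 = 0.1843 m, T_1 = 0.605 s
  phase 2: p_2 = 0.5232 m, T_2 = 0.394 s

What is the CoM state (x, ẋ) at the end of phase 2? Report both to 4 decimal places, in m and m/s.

phase 1: p=0.1843, T=0.605, ωT=2.658612, cosh=7.173252, sinh=7.103207; start (x,ẋ)=(0.135500, 0.190800) → end (x,ẋ)=(0.142659, -0.154603)
phase 2: p=0.5232, T=0.394, ωT=1.731394, cosh=2.912779, sinh=2.735741; start (x,ẋ)=(0.142659, -0.154603) → end (x,ẋ)=(-0.681481, -5.025169)

x = -0.6815, ẋ = -5.0252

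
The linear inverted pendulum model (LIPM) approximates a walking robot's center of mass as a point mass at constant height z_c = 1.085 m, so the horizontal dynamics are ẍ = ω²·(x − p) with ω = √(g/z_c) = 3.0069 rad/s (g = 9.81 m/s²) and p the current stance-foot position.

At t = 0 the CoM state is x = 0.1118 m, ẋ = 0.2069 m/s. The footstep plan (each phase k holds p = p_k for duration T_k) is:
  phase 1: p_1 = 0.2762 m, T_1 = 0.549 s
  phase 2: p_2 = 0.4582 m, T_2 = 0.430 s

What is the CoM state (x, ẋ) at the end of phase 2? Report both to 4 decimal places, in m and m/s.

x = -0.8120, ẋ = -3.6322

phase 1: p=0.2762, T=0.549, ωT=1.650788, cosh=2.701492, sinh=2.509593; start (x,ẋ)=(0.111800, 0.206900) → end (x,ẋ)=(0.004756, -0.681639)
phase 2: p=0.4582, T=0.430, ωT=1.292967, cosh=1.959018, sinh=1.684563; start (x,ẋ)=(0.004756, -0.681639) → end (x,ẋ)=(-0.811982, -3.632180)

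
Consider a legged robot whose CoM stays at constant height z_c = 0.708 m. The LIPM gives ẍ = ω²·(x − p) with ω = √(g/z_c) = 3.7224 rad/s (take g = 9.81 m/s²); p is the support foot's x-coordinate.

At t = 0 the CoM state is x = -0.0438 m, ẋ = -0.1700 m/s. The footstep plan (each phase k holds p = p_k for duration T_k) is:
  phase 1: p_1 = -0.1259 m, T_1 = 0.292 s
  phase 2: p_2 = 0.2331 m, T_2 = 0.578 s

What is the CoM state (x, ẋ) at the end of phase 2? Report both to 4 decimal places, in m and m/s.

phase 1: p=-0.1259, T=0.292, ωT=1.086941, cosh=1.651218, sinh=1.313971; start (x,ẋ)=(-0.043800, -0.170000) → end (x,ẋ)=(-0.050343, 0.120854)
phase 2: p=0.2331, T=0.578, ωT=2.151547, cosh=4.357228, sinh=4.240924; start (x,ẋ)=(-0.050343, 0.120854) → end (x,ẋ)=(-0.864238, -3.947964)

x = -0.8642, ẋ = -3.9480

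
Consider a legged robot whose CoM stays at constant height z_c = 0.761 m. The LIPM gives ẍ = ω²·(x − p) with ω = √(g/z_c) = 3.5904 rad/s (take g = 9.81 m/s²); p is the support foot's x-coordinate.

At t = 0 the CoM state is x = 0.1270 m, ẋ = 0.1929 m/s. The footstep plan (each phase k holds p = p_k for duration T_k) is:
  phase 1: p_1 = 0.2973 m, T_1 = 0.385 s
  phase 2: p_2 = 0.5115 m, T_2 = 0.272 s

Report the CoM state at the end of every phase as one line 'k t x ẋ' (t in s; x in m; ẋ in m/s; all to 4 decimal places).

1 0.3850 0.0370 -0.7328
2 0.6570 -0.4404 -3.0522

phase 1: p=0.2973, T=0.385, ωT=1.382304, cosh=2.117535, sinh=1.866535; start (x,ẋ)=(0.127000, 0.192900) → end (x,ẋ)=(0.036966, -0.732811)
phase 2: p=0.5115, T=0.272, ωT=0.976589, cosh=1.515988, sinh=1.139395; start (x,ẋ)=(0.036966, -0.732811) → end (x,ẋ)=(-0.440441, -3.052195)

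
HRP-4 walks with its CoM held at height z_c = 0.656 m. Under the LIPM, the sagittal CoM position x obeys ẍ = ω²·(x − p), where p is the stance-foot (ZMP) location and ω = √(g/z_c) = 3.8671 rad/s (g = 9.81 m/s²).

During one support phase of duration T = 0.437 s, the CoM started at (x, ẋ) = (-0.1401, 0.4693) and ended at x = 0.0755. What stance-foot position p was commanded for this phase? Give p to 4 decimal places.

p = -0.0835

ωT = 3.8671·0.437 = 1.689923; cosh(ωT) = 2.801798, sinh(ωT) = 2.617264
x(T) = p + (x₀−p)·cosh(ωT) + (ẋ₀/ω)·sinh(ωT) ⇒ p·(1 − cosh) = x(T) − x₀·cosh − (ẋ₀/ω)·sinh
numerator   = 0.0755 − (-0.1401)·2.801798 − (0.4693/3.8671)·2.617264 = 0.150408
denominator = 1 − 2.801798 = -1.801798
p = 0.150408 / -1.801798 = -0.0835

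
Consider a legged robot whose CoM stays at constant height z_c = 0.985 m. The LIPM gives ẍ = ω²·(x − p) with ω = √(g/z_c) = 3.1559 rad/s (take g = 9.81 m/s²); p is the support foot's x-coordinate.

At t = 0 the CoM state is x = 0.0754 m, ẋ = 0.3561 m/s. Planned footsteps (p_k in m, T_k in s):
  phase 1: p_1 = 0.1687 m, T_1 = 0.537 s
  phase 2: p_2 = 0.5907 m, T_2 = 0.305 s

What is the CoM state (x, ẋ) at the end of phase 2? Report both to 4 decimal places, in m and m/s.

phase 1: p=0.1687, T=0.537, ωT=1.694718, cosh=2.814381, sinh=2.630730; start (x,ẋ)=(0.075400, 0.356100) → end (x,ẋ)=(0.202960, 0.227595)
phase 2: p=0.5907, T=0.305, ωT=0.962549, cosh=1.500141, sinh=1.118223; start (x,ẋ)=(0.202960, 0.227595) → end (x,ẋ)=(0.089679, -1.026910)

x = 0.0897, ẋ = -1.0269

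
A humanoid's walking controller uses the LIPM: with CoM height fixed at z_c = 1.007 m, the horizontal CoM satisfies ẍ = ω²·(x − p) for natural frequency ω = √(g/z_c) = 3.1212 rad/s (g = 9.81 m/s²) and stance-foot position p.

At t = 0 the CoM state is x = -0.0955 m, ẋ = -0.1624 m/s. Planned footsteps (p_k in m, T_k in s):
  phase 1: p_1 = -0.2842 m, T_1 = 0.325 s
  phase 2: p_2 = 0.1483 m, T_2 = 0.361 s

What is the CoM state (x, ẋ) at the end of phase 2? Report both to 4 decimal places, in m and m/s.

x = 0.0066, ẋ = -0.0932

phase 1: p=-0.2842, T=0.325, ωT=1.014390, cosh=1.560152, sinh=1.197529; start (x,ẋ)=(-0.095500, -0.162400) → end (x,ẋ)=(-0.052108, 0.451940)
phase 2: p=0.1483, T=0.361, ωT=1.126753, cosh=1.704853, sinh=1.380769; start (x,ẋ)=(-0.052108, 0.451940) → end (x,ẋ)=(0.006565, -0.093199)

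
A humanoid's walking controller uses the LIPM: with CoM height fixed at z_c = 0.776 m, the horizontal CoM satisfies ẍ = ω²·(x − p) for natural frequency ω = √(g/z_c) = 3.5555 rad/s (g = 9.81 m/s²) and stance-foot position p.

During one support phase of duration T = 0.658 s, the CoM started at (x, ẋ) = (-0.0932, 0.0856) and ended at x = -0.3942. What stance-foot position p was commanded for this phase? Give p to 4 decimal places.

ωT = 3.5555·0.658 = 2.339519; cosh(ωT) = 5.236309, sinh(ωT) = 5.139935
x(T) = p + (x₀−p)·cosh(ωT) + (ẋ₀/ω)·sinh(ωT) ⇒ p·(1 − cosh) = x(T) − x₀·cosh − (ẋ₀/ω)·sinh
numerator   = -0.3942 − (-0.0932)·5.236309 − (0.0856/3.5555)·5.139935 = -0.029922
denominator = 1 − 5.236309 = -4.236309
p = -0.029922 / -4.236309 = 0.0071

p = 0.0071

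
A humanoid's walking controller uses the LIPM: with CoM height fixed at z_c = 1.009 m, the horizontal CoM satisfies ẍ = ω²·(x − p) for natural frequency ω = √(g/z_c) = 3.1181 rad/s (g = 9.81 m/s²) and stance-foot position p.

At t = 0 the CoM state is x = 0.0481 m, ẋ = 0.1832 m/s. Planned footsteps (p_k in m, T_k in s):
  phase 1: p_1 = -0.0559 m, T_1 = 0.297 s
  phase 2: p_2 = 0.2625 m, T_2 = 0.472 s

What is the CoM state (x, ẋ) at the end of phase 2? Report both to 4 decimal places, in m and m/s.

phase 1: p=-0.0559, T=0.297, ωT=0.926076, cosh=1.460344, sinh=1.064239; start (x,ẋ)=(0.048100, 0.183200) → end (x,ẋ)=(0.158504, 0.612649)
phase 2: p=0.2625, T=0.472, ωT=1.471743, cosh=2.293174, sinh=2.063649; start (x,ẋ)=(0.158504, 0.612649) → end (x,ẋ)=(0.429487, 0.735730)

x = 0.4295, ẋ = 0.7357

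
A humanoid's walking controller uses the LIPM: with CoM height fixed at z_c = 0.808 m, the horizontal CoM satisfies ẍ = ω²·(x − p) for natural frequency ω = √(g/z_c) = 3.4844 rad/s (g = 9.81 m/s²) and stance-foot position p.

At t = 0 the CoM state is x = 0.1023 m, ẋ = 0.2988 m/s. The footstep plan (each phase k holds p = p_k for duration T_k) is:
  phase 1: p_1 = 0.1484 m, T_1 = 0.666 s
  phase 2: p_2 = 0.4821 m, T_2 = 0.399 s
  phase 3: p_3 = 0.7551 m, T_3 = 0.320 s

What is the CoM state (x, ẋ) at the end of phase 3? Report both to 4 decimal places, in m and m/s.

x = 0.7089, ẋ = 0.2494

phase 1: p=0.1484, T=0.666, ωT=2.320610, cosh=5.140051, sinh=5.041837; start (x,ẋ)=(0.102300, 0.298800) → end (x,ẋ)=(0.343800, 0.725973)
phase 2: p=0.4821, T=0.399, ωT=1.390276, cosh=2.132482, sinh=1.883475; start (x,ẋ)=(0.343800, 0.725973) → end (x,ẋ)=(0.579598, 0.640488)
phase 3: p=0.7551, T=0.320, ωT=1.115008, cosh=1.688753, sinh=1.360840; start (x,ẋ)=(0.579598, 0.640488) → end (x,ẋ)=(0.708864, 0.249444)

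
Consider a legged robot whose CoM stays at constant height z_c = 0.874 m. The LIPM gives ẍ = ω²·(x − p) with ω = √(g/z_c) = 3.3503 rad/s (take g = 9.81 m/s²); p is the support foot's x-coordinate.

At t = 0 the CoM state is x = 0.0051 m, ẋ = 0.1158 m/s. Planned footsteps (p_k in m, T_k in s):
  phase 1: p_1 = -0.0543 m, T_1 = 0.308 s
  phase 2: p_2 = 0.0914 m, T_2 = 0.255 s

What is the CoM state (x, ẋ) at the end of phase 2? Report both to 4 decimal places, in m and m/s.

x = 0.2009, ẋ = 0.5620

phase 1: p=-0.0543, T=0.308, ωT=1.031892, cosh=1.581352, sinh=1.225020; start (x,ẋ)=(0.005100, 0.115800) → end (x,ẋ)=(0.081974, 0.426909)
phase 2: p=0.0914, T=0.255, ωT=0.854326, cosh=1.387680, sinh=0.962111; start (x,ẋ)=(0.081974, 0.426909) → end (x,ẋ)=(0.200916, 0.562030)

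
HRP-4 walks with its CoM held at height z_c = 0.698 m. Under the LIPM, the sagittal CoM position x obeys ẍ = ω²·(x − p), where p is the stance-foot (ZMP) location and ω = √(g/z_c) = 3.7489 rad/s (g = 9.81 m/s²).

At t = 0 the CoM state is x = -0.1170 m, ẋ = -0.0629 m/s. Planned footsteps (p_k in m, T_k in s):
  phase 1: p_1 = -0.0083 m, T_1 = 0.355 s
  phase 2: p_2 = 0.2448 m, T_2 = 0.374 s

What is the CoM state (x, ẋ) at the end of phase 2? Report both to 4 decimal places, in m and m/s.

x = -1.2684, ẋ = -5.4169

phase 1: p=-0.0083, T=0.355, ωT=1.330859, cosh=2.024272, sinh=1.760022; start (x,ẋ)=(-0.117000, -0.062900) → end (x,ẋ)=(-0.257869, -0.844545)
phase 2: p=0.2448, T=0.374, ωT=1.402089, cosh=2.154880, sinh=1.908798; start (x,ẋ)=(-0.257869, -0.844545) → end (x,ẋ)=(-1.268401, -5.416936)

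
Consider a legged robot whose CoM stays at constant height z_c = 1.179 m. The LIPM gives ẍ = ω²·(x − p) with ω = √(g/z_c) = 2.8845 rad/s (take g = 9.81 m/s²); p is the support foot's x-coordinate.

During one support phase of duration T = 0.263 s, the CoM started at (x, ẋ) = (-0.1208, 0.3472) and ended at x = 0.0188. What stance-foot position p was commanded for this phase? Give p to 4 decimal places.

ωT = 2.8845·0.263 = 0.758624; cosh(ωT) = 1.301823, sinh(ωT) = 0.833512
x(T) = p + (x₀−p)·cosh(ωT) + (ẋ₀/ω)·sinh(ωT) ⇒ p·(1 − cosh) = x(T) − x₀·cosh − (ẋ₀/ω)·sinh
numerator   = 0.0188 − (-0.1208)·1.301823 − (0.3472/2.8845)·0.833512 = 0.075732
denominator = 1 − 1.301823 = -0.301823
p = 0.075732 / -0.301823 = -0.2509

p = -0.2509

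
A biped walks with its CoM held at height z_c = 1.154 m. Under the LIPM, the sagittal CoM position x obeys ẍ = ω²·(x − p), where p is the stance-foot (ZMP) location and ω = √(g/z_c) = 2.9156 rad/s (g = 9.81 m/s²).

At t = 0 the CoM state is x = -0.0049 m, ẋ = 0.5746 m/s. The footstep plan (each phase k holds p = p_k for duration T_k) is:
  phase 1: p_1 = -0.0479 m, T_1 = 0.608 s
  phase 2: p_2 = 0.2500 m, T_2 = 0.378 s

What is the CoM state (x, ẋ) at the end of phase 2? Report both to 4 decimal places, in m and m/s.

phase 1: p=-0.0479, T=0.608, ωT=1.772685, cosh=3.028256, sinh=2.858380; start (x,ẋ)=(-0.004900, 0.574600) → end (x,ẋ)=(0.645638, 2.098394)
phase 2: p=0.2500, T=0.378, ωT=1.102097, cosh=1.671323, sinh=1.339149; start (x,ẋ)=(0.645638, 2.098394) → end (x,ẋ)=(1.875041, 5.051832)

x = 1.8750, ẋ = 5.0518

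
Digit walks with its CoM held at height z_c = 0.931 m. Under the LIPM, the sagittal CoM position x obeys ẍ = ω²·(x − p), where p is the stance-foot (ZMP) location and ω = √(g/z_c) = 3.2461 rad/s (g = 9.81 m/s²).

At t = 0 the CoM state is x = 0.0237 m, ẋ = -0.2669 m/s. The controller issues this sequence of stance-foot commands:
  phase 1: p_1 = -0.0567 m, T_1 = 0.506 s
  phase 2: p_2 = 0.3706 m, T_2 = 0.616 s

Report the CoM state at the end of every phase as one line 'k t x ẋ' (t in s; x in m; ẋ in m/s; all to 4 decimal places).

1 0.5060 -0.0457 -0.0664
2 1.1220 -1.2690 -5.1484

phase 1: p=-0.0567, T=0.506, ωT=1.642527, cosh=2.680851, sinh=2.487360; start (x,ẋ)=(0.023700, -0.266900) → end (x,ẋ)=(-0.045675, -0.066352)
phase 2: p=0.3706, T=0.616, ωT=1.999598, cosh=3.760737, sinh=3.625347; start (x,ẋ)=(-0.045675, -0.066352) → end (x,ẋ)=(-1.269003, -5.148351)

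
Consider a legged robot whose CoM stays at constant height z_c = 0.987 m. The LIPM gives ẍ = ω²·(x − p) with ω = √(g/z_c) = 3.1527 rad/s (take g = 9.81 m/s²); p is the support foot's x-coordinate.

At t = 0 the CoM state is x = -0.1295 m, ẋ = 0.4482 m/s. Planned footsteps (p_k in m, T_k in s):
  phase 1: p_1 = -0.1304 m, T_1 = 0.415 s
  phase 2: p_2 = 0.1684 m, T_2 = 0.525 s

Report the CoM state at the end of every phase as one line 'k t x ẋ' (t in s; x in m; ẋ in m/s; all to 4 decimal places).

phase 1: p=-0.1304, T=0.415, ωT=1.308370, cosh=1.985200, sinh=1.714940; start (x,ẋ)=(-0.129500, 0.448200) → end (x,ẋ)=(0.115189, 0.894633)
phase 2: p=0.1684, T=0.525, ωT=1.655167, cosh=2.712508, sinh=2.521448; start (x,ẋ)=(0.115189, 0.894633) → end (x,ẋ)=(0.739569, 2.003705)

1 0.4150 0.1152 0.8946
2 0.9400 0.7396 2.0037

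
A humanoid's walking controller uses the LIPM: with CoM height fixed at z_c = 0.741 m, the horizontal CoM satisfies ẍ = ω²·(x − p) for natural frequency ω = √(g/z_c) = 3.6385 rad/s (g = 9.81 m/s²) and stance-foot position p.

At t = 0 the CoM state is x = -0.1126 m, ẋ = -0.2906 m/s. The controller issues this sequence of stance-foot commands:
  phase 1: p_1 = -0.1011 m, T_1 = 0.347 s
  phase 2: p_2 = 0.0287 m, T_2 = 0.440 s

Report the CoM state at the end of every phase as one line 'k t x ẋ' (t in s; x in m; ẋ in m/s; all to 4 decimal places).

1 0.3470 -0.2529 -0.6227
2 0.7870 -1.1047 -4.0428

phase 1: p=-0.1011, T=0.347, ωT=1.262559, cosh=1.908693, sinh=1.625764; start (x,ẋ)=(-0.112600, -0.290600) → end (x,ẋ)=(-0.252897, -0.622693)
phase 2: p=0.0287, T=0.440, ωT=1.600940, cosh=2.579699, sinh=2.377992; start (x,ẋ)=(-0.252897, -0.622693) → end (x,ẋ)=(-1.104704, -4.042824)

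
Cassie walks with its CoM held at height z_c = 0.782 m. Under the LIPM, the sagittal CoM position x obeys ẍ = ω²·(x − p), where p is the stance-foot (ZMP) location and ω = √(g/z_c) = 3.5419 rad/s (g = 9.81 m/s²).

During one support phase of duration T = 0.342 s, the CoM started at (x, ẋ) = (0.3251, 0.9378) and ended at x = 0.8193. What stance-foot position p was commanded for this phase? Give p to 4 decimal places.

ωT = 3.5419·0.342 = 1.211330; cosh(ωT) = 1.827874, sinh(ωT) = 1.530073
x(T) = p + (x₀−p)·cosh(ωT) + (ẋ₀/ω)·sinh(ωT) ⇒ p·(1 − cosh) = x(T) − x₀·cosh − (ẋ₀/ω)·sinh
numerator   = 0.8193 − (0.3251)·1.827874 − (0.9378/3.5419)·1.530073 = -0.180064
denominator = 1 − 1.827874 = -0.827874
p = -0.180064 / -0.827874 = 0.2175

p = 0.2175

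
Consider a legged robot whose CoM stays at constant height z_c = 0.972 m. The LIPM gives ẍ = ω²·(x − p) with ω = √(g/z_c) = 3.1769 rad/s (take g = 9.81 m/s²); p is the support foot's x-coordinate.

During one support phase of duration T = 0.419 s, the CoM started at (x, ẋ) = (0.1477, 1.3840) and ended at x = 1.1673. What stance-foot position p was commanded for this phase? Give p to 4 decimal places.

p = -0.0988

ωT = 3.1769·0.419 = 1.331121; cosh(ωT) = 2.024733, sinh(ωT) = 1.760552
x(T) = p + (x₀−p)·cosh(ωT) + (ẋ₀/ω)·sinh(ωT) ⇒ p·(1 − cosh) = x(T) − x₀·cosh − (ẋ₀/ω)·sinh
numerator   = 1.1673 − (0.1477)·2.024733 − (1.3840/3.1769)·1.760552 = 0.101272
denominator = 1 − 2.024733 = -1.024733
p = 0.101272 / -1.024733 = -0.0988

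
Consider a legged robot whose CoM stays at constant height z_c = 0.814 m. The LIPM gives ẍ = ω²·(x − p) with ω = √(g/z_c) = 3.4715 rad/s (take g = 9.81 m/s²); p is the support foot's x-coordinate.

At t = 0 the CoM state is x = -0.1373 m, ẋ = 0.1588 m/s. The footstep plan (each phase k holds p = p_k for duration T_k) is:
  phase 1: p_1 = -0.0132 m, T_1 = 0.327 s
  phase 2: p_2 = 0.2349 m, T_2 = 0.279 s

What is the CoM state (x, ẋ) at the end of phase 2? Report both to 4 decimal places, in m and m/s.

phase 1: p=-0.0132, T=0.327, ωT=1.135180, cosh=1.716550, sinh=1.395186; start (x,ẋ)=(-0.137300, 0.158800) → end (x,ẋ)=(-0.162403, -0.328476)
phase 2: p=0.2349, T=0.279, ωT=0.968549, cosh=1.506876, sinh=1.127242; start (x,ẋ)=(-0.162403, -0.328476) → end (x,ẋ)=(-0.470446, -2.049706)

x = -0.4704, ẋ = -2.0497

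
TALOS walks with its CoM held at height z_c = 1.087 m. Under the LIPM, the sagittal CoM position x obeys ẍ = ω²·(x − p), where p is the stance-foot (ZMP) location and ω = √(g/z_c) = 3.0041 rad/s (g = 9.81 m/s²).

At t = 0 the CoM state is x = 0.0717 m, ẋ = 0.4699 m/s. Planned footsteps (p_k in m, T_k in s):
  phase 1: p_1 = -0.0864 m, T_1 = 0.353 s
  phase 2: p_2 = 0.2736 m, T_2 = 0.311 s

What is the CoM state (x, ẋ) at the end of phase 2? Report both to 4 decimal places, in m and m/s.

phase 1: p=-0.0864, T=0.353, ωT=1.060447, cosh=1.616982, sinh=1.270681; start (x,ẋ)=(0.071700, 0.469900) → end (x,ẋ)=(0.368004, 1.363327)
phase 2: p=0.2736, T=0.311, ωT=0.934275, cosh=1.469119, sinh=1.076249; start (x,ẋ)=(0.368004, 1.363327) → end (x,ẋ)=(0.900716, 2.308113)

x = 0.9007, ẋ = 2.3081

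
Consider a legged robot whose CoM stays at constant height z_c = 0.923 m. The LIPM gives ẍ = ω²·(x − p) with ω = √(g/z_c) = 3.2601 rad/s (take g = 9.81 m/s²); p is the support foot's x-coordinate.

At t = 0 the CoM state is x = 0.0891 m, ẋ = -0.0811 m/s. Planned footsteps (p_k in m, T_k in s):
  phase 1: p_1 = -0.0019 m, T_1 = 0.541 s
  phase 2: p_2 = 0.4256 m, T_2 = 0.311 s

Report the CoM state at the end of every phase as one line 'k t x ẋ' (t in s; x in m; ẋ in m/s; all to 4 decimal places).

1 0.5410 0.2009 0.5964
2 0.8520 0.2941 0.0536

phase 1: p=-0.0019, T=0.541, ωT=1.763714, cosh=3.002736, sinh=2.831329; start (x,ẋ)=(0.089100, -0.081100) → end (x,ẋ)=(0.200915, 0.596446)
phase 2: p=0.4256, T=0.311, ωT=1.013891, cosh=1.559555, sinh=1.196750; start (x,ẋ)=(0.200915, 0.596446) → end (x,ẋ)=(0.294141, 0.053577)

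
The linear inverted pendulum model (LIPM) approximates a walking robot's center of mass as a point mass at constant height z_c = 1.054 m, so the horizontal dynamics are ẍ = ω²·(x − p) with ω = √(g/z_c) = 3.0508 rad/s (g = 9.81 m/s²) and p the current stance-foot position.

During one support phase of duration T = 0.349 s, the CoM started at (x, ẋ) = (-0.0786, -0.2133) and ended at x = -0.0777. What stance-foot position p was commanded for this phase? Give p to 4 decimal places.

p = -0.2236

ωT = 3.0508·0.349 = 1.064729; cosh(ωT) = 1.622437, sinh(ωT) = 1.277616
x(T) = p + (x₀−p)·cosh(ωT) + (ẋ₀/ω)·sinh(ωT) ⇒ p·(1 − cosh) = x(T) − x₀·cosh − (ẋ₀/ω)·sinh
numerator   = -0.0777 − (-0.0786)·1.622437 − (-0.2133/3.0508)·1.277616 = 0.139150
denominator = 1 − 1.622437 = -0.622437
p = 0.139150 / -0.622437 = -0.2236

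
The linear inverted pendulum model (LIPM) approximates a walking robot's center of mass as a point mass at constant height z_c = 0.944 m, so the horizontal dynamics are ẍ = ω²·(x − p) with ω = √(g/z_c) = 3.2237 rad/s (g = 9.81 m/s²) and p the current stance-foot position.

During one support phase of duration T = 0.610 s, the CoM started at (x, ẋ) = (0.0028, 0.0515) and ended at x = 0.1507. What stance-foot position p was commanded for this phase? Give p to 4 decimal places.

ωT = 3.2237·0.610 = 1.966457; cosh(ωT) = 3.642634, sinh(ωT) = 3.502682
x(T) = p + (x₀−p)·cosh(ωT) + (ẋ₀/ω)·sinh(ωT) ⇒ p·(1 − cosh) = x(T) − x₀·cosh − (ẋ₀/ω)·sinh
numerator   = 0.1507 − (0.0028)·3.642634 − (0.0515/3.2237)·3.502682 = 0.084544
denominator = 1 − 3.642634 = -2.642634
p = 0.084544 / -2.642634 = -0.0320

p = -0.0320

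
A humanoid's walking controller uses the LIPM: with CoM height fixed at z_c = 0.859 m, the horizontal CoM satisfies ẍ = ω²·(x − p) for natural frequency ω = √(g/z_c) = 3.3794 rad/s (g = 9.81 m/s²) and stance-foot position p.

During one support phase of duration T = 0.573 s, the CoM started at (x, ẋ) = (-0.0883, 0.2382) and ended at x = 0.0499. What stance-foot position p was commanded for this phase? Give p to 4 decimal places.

p = -0.0485

ωT = 3.3794·0.573 = 1.936396; cosh(ωT) = 3.538970, sinh(ωT) = 3.394748
x(T) = p + (x₀−p)·cosh(ωT) + (ẋ₀/ω)·sinh(ωT) ⇒ p·(1 − cosh) = x(T) − x₀·cosh − (ẋ₀/ω)·sinh
numerator   = 0.0499 − (-0.0883)·3.538970 − (0.2382/3.3794)·3.394748 = 0.123109
denominator = 1 − 3.538970 = -2.538970
p = 0.123109 / -2.538970 = -0.0485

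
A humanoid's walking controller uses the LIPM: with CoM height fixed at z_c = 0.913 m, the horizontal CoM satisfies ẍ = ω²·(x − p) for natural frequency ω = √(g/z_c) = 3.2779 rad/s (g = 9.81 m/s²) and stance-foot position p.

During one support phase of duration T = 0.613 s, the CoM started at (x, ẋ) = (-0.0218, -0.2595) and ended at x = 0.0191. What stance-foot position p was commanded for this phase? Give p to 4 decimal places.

ωT = 3.2779·0.613 = 2.009353; cosh(ωT) = 3.796282, sinh(ωT) = 3.662206
x(T) = p + (x₀−p)·cosh(ωT) + (ẋ₀/ω)·sinh(ωT) ⇒ p·(1 − cosh) = x(T) − x₀·cosh − (ẋ₀/ω)·sinh
numerator   = 0.0191 − (-0.0218)·3.796282 − (-0.2595/3.2779)·3.662206 = 0.391783
denominator = 1 − 3.796282 = -2.796282
p = 0.391783 / -2.796282 = -0.1401

p = -0.1401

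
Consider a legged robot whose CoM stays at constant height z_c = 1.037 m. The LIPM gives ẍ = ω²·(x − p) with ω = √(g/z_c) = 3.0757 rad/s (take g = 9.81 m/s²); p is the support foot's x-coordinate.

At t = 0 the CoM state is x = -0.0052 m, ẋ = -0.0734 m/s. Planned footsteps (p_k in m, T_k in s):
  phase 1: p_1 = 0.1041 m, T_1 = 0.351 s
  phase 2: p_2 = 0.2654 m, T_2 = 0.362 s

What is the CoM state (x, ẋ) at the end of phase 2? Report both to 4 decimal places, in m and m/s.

x = -0.6081, ẋ = -2.4944

phase 1: p=0.1041, T=0.351, ωT=1.079571, cosh=1.641579, sinh=1.301837; start (x,ẋ)=(-0.005200, -0.073400) → end (x,ẋ)=(-0.106392, -0.558136)
phase 2: p=0.2654, T=0.362, ωT=1.113403, cosh=1.686571, sinh=1.358132; start (x,ẋ)=(-0.106392, -0.558136) → end (x,ẋ)=(-0.608109, -2.494388)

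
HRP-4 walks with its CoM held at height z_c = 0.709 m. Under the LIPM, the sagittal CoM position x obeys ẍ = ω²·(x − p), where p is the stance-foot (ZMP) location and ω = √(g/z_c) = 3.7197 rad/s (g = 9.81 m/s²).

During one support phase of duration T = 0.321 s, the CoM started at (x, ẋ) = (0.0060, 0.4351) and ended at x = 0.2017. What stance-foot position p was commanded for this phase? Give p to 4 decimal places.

ωT = 3.7197·0.321 = 1.194024; cosh(ωT) = 1.801667, sinh(ωT) = 1.498667
x(T) = p + (x₀−p)·cosh(ωT) + (ẋ₀/ω)·sinh(ωT) ⇒ p·(1 − cosh) = x(T) − x₀·cosh − (ẋ₀/ω)·sinh
numerator   = 0.2017 − (0.0060)·1.801667 − (0.4351/3.7197)·1.498667 = 0.015588
denominator = 1 − 1.801667 = -0.801667
p = 0.015588 / -0.801667 = -0.0194

p = -0.0194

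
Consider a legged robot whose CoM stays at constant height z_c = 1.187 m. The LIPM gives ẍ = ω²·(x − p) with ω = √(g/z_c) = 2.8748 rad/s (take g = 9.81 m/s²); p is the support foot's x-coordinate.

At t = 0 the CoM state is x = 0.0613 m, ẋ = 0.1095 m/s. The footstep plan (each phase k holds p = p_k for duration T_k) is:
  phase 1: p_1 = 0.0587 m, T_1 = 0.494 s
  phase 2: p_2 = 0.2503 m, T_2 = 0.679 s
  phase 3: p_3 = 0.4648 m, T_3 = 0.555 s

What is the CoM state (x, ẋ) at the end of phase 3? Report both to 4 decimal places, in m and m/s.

phase 1: p=0.0587, T=0.494, ωT=1.420151, cosh=2.189712, sinh=1.948034; start (x,ẋ)=(0.061300, 0.109500) → end (x,ẋ)=(0.138593, 0.254334)
phase 2: p=0.2503, T=0.679, ωT=1.951989, cosh=3.592337, sinh=3.450346; start (x,ẋ)=(0.138593, 0.254334) → end (x,ẋ)=(0.154264, -0.194373)
phase 3: p=0.4648, T=0.555, ωT=1.595514, cosh=2.566834, sinh=2.364029; start (x,ẋ)=(0.154264, -0.194373) → end (x,ẋ)=(-0.492133, -2.609363)

x = -0.4921, ẋ = -2.6094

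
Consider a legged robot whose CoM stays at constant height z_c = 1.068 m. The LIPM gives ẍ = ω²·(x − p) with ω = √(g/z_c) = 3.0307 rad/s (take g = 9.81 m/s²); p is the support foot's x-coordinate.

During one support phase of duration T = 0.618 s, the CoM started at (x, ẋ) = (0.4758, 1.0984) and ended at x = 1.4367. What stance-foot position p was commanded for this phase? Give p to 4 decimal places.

p = 0.5575

ωT = 3.0307·0.618 = 1.872973; cosh(ωT) = 3.330639, sinh(ωT) = 3.176973
x(T) = p + (x₀−p)·cosh(ωT) + (ẋ₀/ω)·sinh(ωT) ⇒ p·(1 − cosh) = x(T) − x₀·cosh − (ẋ₀/ω)·sinh
numerator   = 1.4367 − (0.4758)·3.330639 − (1.0984/3.0307)·3.176973 = -1.299431
denominator = 1 − 3.330639 = -2.330639
p = -1.299431 / -2.330639 = 0.5575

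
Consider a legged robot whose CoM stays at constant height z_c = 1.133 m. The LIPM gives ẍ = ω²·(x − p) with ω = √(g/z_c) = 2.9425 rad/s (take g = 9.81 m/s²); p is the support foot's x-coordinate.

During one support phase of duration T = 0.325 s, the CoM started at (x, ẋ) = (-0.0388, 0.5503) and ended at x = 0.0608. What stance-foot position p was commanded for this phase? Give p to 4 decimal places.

ωT = 2.9425·0.325 = 0.956313; cosh(ωT) = 1.493195, sinh(ωT) = 1.108888
x(T) = p + (x₀−p)·cosh(ωT) + (ẋ₀/ω)·sinh(ωT) ⇒ p·(1 − cosh) = x(T) − x₀·cosh − (ẋ₀/ω)·sinh
numerator   = 0.0608 − (-0.0388)·1.493195 − (0.5503/2.9425)·1.108888 = -0.088646
denominator = 1 − 1.493195 = -0.493195
p = -0.088646 / -0.493195 = 0.1797

p = 0.1797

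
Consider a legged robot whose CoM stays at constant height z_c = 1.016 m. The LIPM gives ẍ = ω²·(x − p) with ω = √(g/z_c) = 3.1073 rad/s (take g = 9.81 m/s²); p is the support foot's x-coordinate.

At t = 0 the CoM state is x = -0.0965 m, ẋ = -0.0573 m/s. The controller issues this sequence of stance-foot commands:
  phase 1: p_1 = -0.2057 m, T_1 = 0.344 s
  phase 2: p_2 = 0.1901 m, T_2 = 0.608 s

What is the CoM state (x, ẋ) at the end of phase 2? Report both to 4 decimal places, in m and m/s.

phase 1: p=-0.2057, T=0.344, ωT=1.068911, cosh=1.627795, sinh=1.284412; start (x,ẋ)=(-0.096500, -0.057300) → end (x,ẋ)=(-0.051630, 0.342551)
phase 2: p=0.1901, T=0.608, ωT=1.889238, cosh=3.382758, sinh=3.231571; start (x,ẋ)=(-0.051630, 0.342551) → end (x,ẋ)=(-0.271364, -1.268557)

x = -0.2714, ẋ = -1.2686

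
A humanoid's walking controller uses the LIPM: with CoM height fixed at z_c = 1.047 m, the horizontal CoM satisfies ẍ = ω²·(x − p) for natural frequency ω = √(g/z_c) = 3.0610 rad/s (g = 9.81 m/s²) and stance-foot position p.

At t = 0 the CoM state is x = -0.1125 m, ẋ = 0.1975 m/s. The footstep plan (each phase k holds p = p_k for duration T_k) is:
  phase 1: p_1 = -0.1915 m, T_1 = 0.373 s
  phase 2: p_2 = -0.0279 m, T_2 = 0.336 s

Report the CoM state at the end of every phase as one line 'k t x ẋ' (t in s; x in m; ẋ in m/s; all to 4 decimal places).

phase 1: p=-0.1915, T=0.373, ωT=1.141753, cosh=1.725757, sinh=1.406498; start (x,ẋ)=(-0.112500, 0.197500) → end (x,ẋ)=(0.035584, 0.680955)
phase 2: p=-0.0279, T=0.336, ωT=1.028496, cosh=1.577200, sinh=1.219656; start (x,ẋ)=(0.035584, 0.680955) → end (x,ẋ)=(0.343554, 1.311011)

1 0.3730 0.0356 0.6810
2 0.7090 0.3436 1.3110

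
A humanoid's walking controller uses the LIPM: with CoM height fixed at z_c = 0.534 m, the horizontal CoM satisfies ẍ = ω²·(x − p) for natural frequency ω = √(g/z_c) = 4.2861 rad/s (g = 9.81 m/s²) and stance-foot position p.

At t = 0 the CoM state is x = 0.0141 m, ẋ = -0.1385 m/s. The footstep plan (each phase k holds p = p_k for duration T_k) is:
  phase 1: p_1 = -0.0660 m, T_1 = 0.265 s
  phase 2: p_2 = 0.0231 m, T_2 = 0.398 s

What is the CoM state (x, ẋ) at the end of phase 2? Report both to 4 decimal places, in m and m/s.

phase 1: p=-0.0660, T=0.265, ωT=1.135817, cosh=1.717437, sinh=1.396278; start (x,ẋ)=(0.014100, -0.138500) → end (x,ẋ)=(0.026448, 0.241500)
phase 2: p=0.0231, T=0.398, ωT=1.705868, cosh=2.843888, sinh=2.662274; start (x,ẋ)=(0.026448, 0.241500) → end (x,ẋ)=(0.182626, 0.725000)

x = 0.1826, ẋ = 0.7250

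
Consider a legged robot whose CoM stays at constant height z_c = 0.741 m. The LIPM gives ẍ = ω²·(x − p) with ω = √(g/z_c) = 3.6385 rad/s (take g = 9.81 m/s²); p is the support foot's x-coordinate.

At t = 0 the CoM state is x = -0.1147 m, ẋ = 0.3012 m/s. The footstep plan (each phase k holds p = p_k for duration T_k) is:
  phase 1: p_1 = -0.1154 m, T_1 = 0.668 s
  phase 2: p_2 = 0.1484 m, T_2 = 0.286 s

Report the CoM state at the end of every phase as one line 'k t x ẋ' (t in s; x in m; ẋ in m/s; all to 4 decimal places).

phase 1: p=-0.1154, T=0.668, ωT=2.430518, cosh=5.726379, sinh=5.638388; start (x,ẋ)=(-0.114700, 0.301200) → end (x,ẋ)=(0.355362, 1.739146)
phase 2: p=0.1484, T=0.286, ωT=1.040611, cosh=1.592092, sinh=1.238854; start (x,ẋ)=(0.355362, 1.739146) → end (x,ẋ)=(1.070055, 3.701777)

1 0.6680 0.3554 1.7391
2 0.9540 1.0701 3.7018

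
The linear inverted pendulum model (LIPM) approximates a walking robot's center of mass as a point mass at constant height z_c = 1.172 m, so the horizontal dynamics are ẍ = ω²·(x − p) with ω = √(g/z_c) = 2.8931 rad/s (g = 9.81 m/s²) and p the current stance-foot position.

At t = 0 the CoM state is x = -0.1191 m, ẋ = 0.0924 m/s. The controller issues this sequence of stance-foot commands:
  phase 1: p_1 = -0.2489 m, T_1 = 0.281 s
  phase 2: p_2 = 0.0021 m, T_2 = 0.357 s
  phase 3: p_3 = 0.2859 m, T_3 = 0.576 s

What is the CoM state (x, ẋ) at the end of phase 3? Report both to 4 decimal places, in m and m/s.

x = 0.3459, ẋ = 0.3692

phase 1: p=-0.2489, T=0.281, ωT=0.812961, cosh=1.349058, sinh=0.905516; start (x,ẋ)=(-0.119100, 0.092400) → end (x,ẋ)=(-0.044872, 0.464696)
phase 2: p=0.0021, T=0.357, ωT=1.032837, cosh=1.582509, sinh=1.226514; start (x,ẋ)=(-0.044872, 0.464696) → end (x,ẋ)=(0.124772, 0.568710)
phase 3: p=0.2859, T=0.576, ωT=1.666426, cosh=2.741068, sinh=2.552146; start (x,ẋ)=(0.124772, 0.568710) → end (x,ẋ)=(0.345925, 0.369166)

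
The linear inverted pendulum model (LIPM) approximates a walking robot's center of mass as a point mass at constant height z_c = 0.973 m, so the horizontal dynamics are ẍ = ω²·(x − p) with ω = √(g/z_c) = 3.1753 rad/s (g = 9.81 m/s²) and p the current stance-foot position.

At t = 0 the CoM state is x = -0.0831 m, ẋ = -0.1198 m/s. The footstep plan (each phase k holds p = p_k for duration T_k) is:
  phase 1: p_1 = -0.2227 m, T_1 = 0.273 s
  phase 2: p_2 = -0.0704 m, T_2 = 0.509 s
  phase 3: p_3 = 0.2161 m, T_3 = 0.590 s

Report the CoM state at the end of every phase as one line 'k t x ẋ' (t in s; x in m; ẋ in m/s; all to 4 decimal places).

1 0.2730 -0.0642 0.2665
2 0.7820 0.1486 0.7446
3 1.3720 0.7367 1.8003

phase 1: p=-0.2227, T=0.273, ωT=0.866857, cosh=1.399845, sinh=0.979575; start (x,ẋ)=(-0.083100, -0.119800) → end (x,ẋ)=(-0.064240, 0.266517)
phase 2: p=-0.0704, T=0.509, ωT=1.616228, cosh=2.616356, sinh=2.417709; start (x,ẋ)=(-0.064240, 0.266517) → end (x,ẋ)=(0.148646, 0.744594)
phase 3: p=0.2161, T=0.590, ωT=1.873427, cosh=3.332083, sinh=3.178487; start (x,ẋ)=(0.148646, 0.744594) → end (x,ẋ)=(0.736680, 1.800263)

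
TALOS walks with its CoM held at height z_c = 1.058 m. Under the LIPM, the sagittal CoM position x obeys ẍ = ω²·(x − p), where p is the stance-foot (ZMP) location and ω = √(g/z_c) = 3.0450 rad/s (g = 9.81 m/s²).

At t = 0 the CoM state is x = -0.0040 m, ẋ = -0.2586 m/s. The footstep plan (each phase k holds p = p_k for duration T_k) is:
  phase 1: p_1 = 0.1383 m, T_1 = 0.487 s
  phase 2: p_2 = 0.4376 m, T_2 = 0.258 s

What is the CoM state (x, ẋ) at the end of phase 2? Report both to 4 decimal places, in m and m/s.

phase 1: p=0.1383, T=0.487, ωT=1.482915, cosh=2.316372, sinh=2.089397; start (x,ẋ)=(-0.004000, -0.258600) → end (x,ẋ)=(-0.368764, -1.504357)
phase 2: p=0.4376, T=0.258, ωT=0.785610, cosh=1.324793, sinh=0.868952; start (x,ẋ)=(-0.368764, -1.504357) → end (x,ẋ)=(-1.059964, -4.126567)

x = -1.0600, ẋ = -4.1266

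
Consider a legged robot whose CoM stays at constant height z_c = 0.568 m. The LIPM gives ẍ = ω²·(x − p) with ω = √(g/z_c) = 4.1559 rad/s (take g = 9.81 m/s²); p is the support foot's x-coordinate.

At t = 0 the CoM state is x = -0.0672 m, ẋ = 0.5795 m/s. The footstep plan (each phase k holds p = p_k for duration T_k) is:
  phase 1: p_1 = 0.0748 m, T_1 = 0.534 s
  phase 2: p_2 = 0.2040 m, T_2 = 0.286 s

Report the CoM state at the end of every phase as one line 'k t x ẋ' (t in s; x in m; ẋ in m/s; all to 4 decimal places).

1 0.5340 0.0477 0.0146
2 0.8200 -0.0710 -0.9407

phase 1: p=0.0748, T=0.534, ωT=2.219251, cosh=4.654562, sinh=4.545871; start (x,ẋ)=(-0.067200, 0.579500) → end (x,ẋ)=(0.047730, 0.014628)
phase 2: p=0.2040, T=0.286, ωT=1.188587, cosh=1.793546, sinh=1.488895; start (x,ẋ)=(0.047730, 0.014628) → end (x,ẋ)=(-0.071037, -0.940716)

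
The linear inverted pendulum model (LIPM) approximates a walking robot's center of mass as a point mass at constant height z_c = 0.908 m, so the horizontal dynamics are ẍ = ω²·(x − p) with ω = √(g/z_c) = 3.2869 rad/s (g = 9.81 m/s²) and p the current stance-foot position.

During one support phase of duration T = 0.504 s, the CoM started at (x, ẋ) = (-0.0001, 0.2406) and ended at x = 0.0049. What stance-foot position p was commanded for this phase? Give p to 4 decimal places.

ωT = 3.2869·0.504 = 1.656598; cosh(ωT) = 2.716117, sinh(ωT) = 2.525330
x(T) = p + (x₀−p)·cosh(ωT) + (ẋ₀/ω)·sinh(ωT) ⇒ p·(1 − cosh) = x(T) − x₀·cosh − (ẋ₀/ω)·sinh
numerator   = 0.0049 − (-0.0001)·2.716117 − (0.2406/3.2869)·2.525330 = -0.179682
denominator = 1 − 2.716117 = -1.716117
p = -0.179682 / -1.716117 = 0.1047

p = 0.1047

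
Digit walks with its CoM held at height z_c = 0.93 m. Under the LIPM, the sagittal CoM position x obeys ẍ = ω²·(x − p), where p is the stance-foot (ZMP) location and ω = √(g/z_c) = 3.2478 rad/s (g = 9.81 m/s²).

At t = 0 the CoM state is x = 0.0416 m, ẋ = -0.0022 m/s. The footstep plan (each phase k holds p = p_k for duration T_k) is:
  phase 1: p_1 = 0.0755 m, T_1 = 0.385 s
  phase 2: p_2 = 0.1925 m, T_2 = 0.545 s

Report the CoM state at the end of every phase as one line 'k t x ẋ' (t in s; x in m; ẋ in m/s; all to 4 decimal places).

1 0.3850 0.0104 -0.1806
2 0.9300 -0.5162 -2.2316

phase 1: p=0.0755, T=0.385, ωT=1.250403, cosh=1.889070, sinh=1.602680; start (x,ẋ)=(0.041600, -0.002200) → end (x,ẋ)=(0.010375, -0.180612)
phase 2: p=0.1925, T=0.545, ωT=1.770051, cosh=3.020739, sinh=2.850414; start (x,ẋ)=(0.010375, -0.180612) → end (x,ẋ)=(-0.516165, -2.231617)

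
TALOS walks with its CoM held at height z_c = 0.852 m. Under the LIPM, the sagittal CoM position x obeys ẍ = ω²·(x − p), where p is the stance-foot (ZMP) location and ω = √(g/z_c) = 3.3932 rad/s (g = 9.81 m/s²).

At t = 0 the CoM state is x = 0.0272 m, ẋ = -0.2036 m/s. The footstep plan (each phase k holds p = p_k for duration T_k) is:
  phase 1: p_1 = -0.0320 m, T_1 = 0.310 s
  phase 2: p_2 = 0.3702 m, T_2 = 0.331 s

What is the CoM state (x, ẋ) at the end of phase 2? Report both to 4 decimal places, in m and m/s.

x = -0.3103, ẋ = -1.9110

phase 1: p=-0.0320, T=0.310, ωT=1.051892, cosh=1.606170, sinh=1.256893; start (x,ẋ)=(0.027200, -0.203600) → end (x,ẋ)=(-0.012331, -0.074535)
phase 2: p=0.3702, T=0.331, ωT=1.123149, cosh=1.699888, sinh=1.374634; start (x,ẋ)=(-0.012331, -0.074535) → end (x,ẋ)=(-0.310255, -1.910982)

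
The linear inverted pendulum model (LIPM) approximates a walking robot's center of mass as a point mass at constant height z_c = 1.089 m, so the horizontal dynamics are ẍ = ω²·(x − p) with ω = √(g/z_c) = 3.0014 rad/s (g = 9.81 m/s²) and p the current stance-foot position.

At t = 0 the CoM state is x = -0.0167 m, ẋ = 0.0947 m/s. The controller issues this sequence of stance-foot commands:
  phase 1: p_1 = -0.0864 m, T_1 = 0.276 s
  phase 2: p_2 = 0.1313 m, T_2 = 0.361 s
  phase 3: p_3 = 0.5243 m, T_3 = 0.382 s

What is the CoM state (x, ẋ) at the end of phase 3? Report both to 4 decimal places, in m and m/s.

x = -0.1017, ẋ = -1.4392

phase 1: p=-0.0864, T=0.276, ωT=0.828386, cosh=1.363187, sinh=0.926434; start (x,ẋ)=(-0.016700, 0.094700) → end (x,ẋ)=(0.037845, 0.322902)
phase 2: p=0.1313, T=0.361, ωT=1.083505, cosh=1.646714, sinh=1.308306; start (x,ẋ)=(0.037845, 0.322902) → end (x,ẋ)=(0.118159, 0.164752)
phase 3: p=0.5243, T=0.382, ωT=1.146535, cosh=1.732502, sinh=1.414766; start (x,ẋ)=(0.118159, 0.164752) → end (x,ẋ)=(-0.101682, -1.439157)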